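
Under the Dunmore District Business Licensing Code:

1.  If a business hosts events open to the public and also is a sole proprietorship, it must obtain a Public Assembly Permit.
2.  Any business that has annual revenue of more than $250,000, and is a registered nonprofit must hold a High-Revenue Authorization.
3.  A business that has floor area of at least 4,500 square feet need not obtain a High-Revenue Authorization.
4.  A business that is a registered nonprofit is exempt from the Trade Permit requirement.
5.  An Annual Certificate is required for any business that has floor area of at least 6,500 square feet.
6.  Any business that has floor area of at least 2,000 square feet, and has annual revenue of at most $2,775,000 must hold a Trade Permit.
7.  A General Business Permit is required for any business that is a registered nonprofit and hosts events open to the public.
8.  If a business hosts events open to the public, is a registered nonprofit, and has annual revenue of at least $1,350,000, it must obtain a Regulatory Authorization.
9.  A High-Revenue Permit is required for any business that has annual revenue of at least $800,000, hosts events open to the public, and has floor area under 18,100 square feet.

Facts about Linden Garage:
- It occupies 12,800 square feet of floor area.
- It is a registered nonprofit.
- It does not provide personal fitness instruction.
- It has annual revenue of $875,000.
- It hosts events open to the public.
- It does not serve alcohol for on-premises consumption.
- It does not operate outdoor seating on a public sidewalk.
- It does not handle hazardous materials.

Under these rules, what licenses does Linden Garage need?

Annual Certificate, General Business Permit, High-Revenue Permit

1. hosts events open to the public; is a registered nonprofit (not: is a sole proprietorship) → Public Assembly Permit not required.
2. revenue $875,000 > $250,000; is a registered nonprofit → High-Revenue Authorization required.
3. floor area 12,800 square feet ≥ 4,500 square feet → exempt from High-Revenue Authorization.
4. is a registered nonprofit → exempt from Trade Permit.
5. floor area 12,800 square feet ≥ 6,500 square feet → Annual Certificate required.
6. floor area 12,800 square feet ≥ 2,000 square feet; revenue $875,000 ≤ $2,775,000 → Trade Permit required.
7. is a registered nonprofit; hosts events open to the public → General Business Permit required.
8. hosts events open to the public; is a registered nonprofit; revenue $875,000 < $1,350,000 → Regulatory Authorization not required.
9. revenue $875,000 ≥ $800,000; hosts events open to the public; floor area 12,800 square feet < 18,100 square feet → High-Revenue Permit required.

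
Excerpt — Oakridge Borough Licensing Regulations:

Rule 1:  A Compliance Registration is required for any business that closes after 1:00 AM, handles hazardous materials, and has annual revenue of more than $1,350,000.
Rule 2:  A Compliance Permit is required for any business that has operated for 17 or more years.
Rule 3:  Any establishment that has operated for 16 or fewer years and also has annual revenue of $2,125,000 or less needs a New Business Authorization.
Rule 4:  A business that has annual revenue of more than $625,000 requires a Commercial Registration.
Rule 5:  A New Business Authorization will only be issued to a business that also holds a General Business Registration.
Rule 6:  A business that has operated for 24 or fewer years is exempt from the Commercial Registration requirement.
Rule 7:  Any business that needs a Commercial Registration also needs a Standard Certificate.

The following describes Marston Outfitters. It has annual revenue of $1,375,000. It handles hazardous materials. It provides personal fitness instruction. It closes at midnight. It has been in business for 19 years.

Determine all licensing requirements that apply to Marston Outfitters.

Rule 1: closes midnight, at/before 1:00 AM; handles hazardous materials; revenue $1,375,000 > $1,350,000 → Compliance Registration not required.
Rule 2: years in business 19 ≥ 17 → Compliance Permit required.
Rule 3: years in business 19 > 16; revenue $1,375,000 ≤ $2,125,000 → New Business Authorization not required.
Rule 4: revenue $1,375,000 > $625,000 → Commercial Registration required.
Rule 5: New Business Authorization is not required → no effect.
Rule 6: years in business 19 ≤ 24 → exempt from Commercial Registration.
Rule 7: Commercial Registration is not required → no effect.

Compliance Permit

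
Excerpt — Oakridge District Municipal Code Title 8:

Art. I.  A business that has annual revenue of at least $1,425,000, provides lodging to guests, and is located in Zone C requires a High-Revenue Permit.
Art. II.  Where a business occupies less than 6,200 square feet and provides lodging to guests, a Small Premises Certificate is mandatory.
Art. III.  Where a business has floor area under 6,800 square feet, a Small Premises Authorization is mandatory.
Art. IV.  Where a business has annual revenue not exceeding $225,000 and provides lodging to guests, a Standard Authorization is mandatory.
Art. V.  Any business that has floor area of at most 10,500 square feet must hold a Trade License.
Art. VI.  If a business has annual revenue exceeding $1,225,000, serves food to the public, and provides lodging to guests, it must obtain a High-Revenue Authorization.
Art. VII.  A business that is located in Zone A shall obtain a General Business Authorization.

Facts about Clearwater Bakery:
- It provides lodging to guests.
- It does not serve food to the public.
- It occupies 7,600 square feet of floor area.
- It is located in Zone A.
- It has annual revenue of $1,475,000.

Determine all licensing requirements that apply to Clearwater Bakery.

General Business Authorization, Trade License

Art. I. revenue $1,475,000 ≥ $1,425,000; provides lodging to guests; is located in Zone A (not: is located in Zone C) → High-Revenue Permit not required.
Art. II. floor area 7,600 square feet ≥ 6,200 square feet; provides lodging to guests → Small Premises Certificate not required.
Art. III. floor area 7,600 square feet ≥ 6,800 square feet → Small Premises Authorization not required.
Art. IV. revenue $1,475,000 > $225,000; provides lodging to guests → Standard Authorization not required.
Art. V. floor area 7,600 square feet ≤ 10,500 square feet → Trade License required.
Art. VI. revenue $1,475,000 > $1,225,000; does not serve food to the public; provides lodging to guests → High-Revenue Authorization not required.
Art. VII. is located in Zone A → General Business Authorization required.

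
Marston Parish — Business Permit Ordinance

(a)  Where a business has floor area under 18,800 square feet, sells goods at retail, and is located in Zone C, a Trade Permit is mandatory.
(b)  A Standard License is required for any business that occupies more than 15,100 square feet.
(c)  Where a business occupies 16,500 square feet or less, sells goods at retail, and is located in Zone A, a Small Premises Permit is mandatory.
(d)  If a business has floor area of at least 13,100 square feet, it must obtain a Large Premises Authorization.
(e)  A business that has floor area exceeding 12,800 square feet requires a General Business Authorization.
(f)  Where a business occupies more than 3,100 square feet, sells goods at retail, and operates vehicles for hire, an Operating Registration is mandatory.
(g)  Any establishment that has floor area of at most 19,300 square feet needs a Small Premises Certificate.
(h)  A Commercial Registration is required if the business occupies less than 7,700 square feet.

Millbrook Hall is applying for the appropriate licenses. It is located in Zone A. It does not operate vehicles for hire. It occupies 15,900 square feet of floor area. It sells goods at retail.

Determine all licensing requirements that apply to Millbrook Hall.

(a) floor area 15,900 square feet < 18,800 square feet; sells goods at retail; is located in Zone A (not: is located in Zone C) → Trade Permit not required.
(b) floor area 15,900 square feet > 15,100 square feet → Standard License required.
(c) floor area 15,900 square feet ≤ 16,500 square feet; sells goods at retail; is located in Zone A → Small Premises Permit required.
(d) floor area 15,900 square feet ≥ 13,100 square feet → Large Premises Authorization required.
(e) floor area 15,900 square feet > 12,800 square feet → General Business Authorization required.
(f) floor area 15,900 square feet > 3,100 square feet; sells goods at retail; does not operate vehicles for hire → Operating Registration not required.
(g) floor area 15,900 square feet ≤ 19,300 square feet → Small Premises Certificate required.
(h) floor area 15,900 square feet ≥ 7,700 square feet → Commercial Registration not required.

General Business Authorization, Large Premises Authorization, Small Premises Certificate, Small Premises Permit, Standard License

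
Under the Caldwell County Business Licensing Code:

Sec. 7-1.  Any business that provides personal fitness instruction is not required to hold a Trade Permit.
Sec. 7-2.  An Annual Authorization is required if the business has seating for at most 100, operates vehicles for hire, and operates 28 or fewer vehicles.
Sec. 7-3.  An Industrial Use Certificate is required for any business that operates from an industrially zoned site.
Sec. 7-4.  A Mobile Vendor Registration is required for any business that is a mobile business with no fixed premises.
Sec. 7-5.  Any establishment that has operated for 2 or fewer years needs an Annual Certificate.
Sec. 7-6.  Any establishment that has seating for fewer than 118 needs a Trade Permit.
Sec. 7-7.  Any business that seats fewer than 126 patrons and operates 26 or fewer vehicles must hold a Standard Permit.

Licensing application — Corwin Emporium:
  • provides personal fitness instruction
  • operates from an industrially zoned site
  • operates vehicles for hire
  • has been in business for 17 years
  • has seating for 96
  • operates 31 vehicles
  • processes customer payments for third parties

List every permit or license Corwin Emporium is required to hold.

Sec. 7-1. provides personal fitness instruction → exempt from Trade Permit.
Sec. 7-2. seating 96 ≤ 100; operates vehicles for hire; vehicles 31 > 28 → Annual Authorization not required.
Sec. 7-3. operates from an industrially zoned site → Industrial Use Certificate required.
Sec. 7-4. operates from an industrially zoned site (not: is a mobile business with no fixed premises) → Mobile Vendor Registration not required.
Sec. 7-5. years in business 17 > 2 → Annual Certificate not required.
Sec. 7-6. seating 96 < 118 → Trade Permit required.
Sec. 7-7. seating 96 < 126; vehicles 31 > 26 → Standard Permit not required.

Industrial Use Certificate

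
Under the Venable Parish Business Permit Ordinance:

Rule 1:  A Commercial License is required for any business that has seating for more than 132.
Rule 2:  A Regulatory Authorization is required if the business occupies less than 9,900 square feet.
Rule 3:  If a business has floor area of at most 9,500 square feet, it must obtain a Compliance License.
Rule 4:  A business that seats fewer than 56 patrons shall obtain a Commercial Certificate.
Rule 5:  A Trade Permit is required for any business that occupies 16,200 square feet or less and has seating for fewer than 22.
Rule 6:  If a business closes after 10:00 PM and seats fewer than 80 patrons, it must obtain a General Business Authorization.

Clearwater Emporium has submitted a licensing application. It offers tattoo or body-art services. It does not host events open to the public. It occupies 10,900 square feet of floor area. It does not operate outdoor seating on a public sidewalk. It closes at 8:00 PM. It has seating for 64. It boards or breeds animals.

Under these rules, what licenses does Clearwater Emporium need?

Rule 1: seating 64 ≤ 132 → Commercial License not required.
Rule 2: floor area 10,900 square feet ≥ 9,900 square feet → Regulatory Authorization not required.
Rule 3: floor area 10,900 square feet > 9,500 square feet → Compliance License not required.
Rule 4: seating 64 ≥ 56 → Commercial Certificate not required.
Rule 5: floor area 10,900 square feet ≤ 16,200 square feet; seating 64 ≥ 22 → Trade Permit not required.
Rule 6: closes 8:00 PM, at/before 10:00 PM; seating 64 < 80 → General Business Authorization not required.

None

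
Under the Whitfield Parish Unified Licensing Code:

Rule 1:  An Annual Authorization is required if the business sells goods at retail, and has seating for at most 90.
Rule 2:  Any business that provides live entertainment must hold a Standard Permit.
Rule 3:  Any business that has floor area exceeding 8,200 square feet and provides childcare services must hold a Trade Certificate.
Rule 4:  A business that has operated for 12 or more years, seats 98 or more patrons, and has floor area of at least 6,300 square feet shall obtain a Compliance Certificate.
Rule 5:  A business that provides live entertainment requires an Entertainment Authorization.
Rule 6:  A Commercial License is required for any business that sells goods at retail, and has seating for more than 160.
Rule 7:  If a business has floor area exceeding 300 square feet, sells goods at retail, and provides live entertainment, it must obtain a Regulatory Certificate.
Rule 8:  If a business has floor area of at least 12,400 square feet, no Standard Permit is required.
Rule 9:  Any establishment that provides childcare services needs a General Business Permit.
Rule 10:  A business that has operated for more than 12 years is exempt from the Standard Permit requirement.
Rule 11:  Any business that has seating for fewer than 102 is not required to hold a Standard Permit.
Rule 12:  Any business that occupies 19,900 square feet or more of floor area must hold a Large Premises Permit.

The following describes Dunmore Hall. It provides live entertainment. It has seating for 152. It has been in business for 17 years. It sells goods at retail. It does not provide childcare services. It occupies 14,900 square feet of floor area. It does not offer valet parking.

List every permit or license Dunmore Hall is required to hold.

Compliance Certificate, Entertainment Authorization, Regulatory Certificate

Rule 1: sells goods at retail; seating 152 > 90 → Annual Authorization not required.
Rule 2: provides live entertainment → Standard Permit required.
Rule 3: floor area 14,900 square feet > 8,200 square feet; does not provide childcare services → Trade Certificate not required.
Rule 4: years in business 17 ≥ 12; seating 152 ≥ 98; floor area 14,900 square feet ≥ 6,300 square feet → Compliance Certificate required.
Rule 5: provides live entertainment → Entertainment Authorization required.
Rule 6: sells goods at retail; seating 152 ≤ 160 → Commercial License not required.
Rule 7: floor area 14,900 square feet > 300 square feet; sells goods at retail; provides live entertainment → Regulatory Certificate required.
Rule 8: floor area 14,900 square feet ≥ 12,400 square feet → exempt from Standard Permit.
Rule 9: does not provide childcare services → General Business Permit not required.
Rule 10: years in business 17 > 12 → exempt from Standard Permit.
Rule 11: seating 152 ≥ 102 → Standard Permit exemption does not apply.
Rule 12: floor area 14,900 square feet < 19,900 square feet → Large Premises Permit not required.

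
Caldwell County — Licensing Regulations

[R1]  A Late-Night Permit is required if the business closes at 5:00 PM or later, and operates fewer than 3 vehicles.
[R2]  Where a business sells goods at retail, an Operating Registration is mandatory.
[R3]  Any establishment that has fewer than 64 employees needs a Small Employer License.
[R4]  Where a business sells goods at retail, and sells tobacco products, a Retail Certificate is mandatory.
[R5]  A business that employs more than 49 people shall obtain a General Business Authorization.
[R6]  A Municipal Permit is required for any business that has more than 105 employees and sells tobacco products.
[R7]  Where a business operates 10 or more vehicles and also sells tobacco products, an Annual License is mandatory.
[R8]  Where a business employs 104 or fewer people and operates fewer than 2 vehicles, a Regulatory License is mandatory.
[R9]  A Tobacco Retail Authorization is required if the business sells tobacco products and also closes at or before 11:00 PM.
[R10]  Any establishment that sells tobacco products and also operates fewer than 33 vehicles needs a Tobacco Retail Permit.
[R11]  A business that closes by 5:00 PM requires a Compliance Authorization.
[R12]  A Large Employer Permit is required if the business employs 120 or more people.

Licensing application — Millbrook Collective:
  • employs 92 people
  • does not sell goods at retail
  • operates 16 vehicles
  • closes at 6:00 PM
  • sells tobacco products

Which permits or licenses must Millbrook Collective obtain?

[R1] closes 6:00 PM, after 5:00 PM; vehicles 16 ≥ 3 → Late-Night Permit not required.
[R2] does not sell goods at retail → Operating Registration not required.
[R3] employees 92 ≥ 64 → Small Employer License not required.
[R4] does not sell goods at retail; sells tobacco products → Retail Certificate not required.
[R5] employees 92 > 49 → General Business Authorization required.
[R6] employees 92 ≤ 105; sells tobacco products → Municipal Permit not required.
[R7] vehicles 16 ≥ 10; sells tobacco products → Annual License required.
[R8] employees 92 ≤ 104; vehicles 16 ≥ 2 → Regulatory License not required.
[R9] sells tobacco products; closes 6:00 PM, at/before 11:00 PM → Tobacco Retail Authorization required.
[R10] sells tobacco products; vehicles 16 < 33 → Tobacco Retail Permit required.
[R11] closes 6:00 PM, after 5:00 PM → Compliance Authorization not required.
[R12] employees 92 < 120 → Large Employer Permit not required.

Annual License, General Business Authorization, Tobacco Retail Authorization, Tobacco Retail Permit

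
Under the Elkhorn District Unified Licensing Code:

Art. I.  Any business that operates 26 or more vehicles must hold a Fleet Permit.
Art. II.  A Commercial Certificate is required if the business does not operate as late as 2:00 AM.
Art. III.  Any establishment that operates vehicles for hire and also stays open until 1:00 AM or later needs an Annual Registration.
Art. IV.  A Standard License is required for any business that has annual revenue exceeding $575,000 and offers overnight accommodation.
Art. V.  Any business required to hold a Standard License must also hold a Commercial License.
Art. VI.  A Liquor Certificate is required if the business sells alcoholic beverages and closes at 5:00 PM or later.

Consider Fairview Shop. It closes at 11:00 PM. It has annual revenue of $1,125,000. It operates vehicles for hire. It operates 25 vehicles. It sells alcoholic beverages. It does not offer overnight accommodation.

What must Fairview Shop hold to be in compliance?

Commercial Certificate, Liquor Certificate

Art. I. vehicles 25 < 26 → Fleet Permit not required.
Art. II. closes 11:00 PM, at/before 2:00 AM → Commercial Certificate required.
Art. III. operates vehicles for hire; closes 11:00 PM, at/before 1:00 AM → Annual Registration not required.
Art. IV. revenue $1,125,000 > $575,000; does not offer overnight accommodation → Standard License not required.
Art. V. Standard License is not required → no effect.
Art. VI. sells alcoholic beverages; closes 11:00 PM, after 5:00 PM → Liquor Certificate required.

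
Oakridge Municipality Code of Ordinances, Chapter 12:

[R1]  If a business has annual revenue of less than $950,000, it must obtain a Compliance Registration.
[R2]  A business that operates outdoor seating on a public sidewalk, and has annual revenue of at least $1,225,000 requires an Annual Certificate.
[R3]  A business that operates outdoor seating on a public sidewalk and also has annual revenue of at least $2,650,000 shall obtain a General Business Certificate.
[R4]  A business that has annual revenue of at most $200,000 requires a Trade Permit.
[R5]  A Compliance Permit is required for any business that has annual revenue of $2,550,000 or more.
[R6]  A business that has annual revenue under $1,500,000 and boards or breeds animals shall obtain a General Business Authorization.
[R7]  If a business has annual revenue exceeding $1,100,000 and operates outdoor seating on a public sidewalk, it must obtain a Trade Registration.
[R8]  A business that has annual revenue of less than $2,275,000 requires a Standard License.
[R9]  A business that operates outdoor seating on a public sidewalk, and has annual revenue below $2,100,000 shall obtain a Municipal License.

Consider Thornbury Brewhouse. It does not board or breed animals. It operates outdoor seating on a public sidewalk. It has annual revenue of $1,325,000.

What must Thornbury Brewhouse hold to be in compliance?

Annual Certificate, Municipal License, Standard License, Trade Registration

[R1] revenue $1,325,000 ≥ $950,000 → Compliance Registration not required.
[R2] operates outdoor seating on a public sidewalk; revenue $1,325,000 ≥ $1,225,000 → Annual Certificate required.
[R3] operates outdoor seating on a public sidewalk; revenue $1,325,000 < $2,650,000 → General Business Certificate not required.
[R4] revenue $1,325,000 > $200,000 → Trade Permit not required.
[R5] revenue $1,325,000 < $2,550,000 → Compliance Permit not required.
[R6] revenue $1,325,000 < $1,500,000; does not board or breed animals → General Business Authorization not required.
[R7] revenue $1,325,000 > $1,100,000; operates outdoor seating on a public sidewalk → Trade Registration required.
[R8] revenue $1,325,000 < $2,275,000 → Standard License required.
[R9] operates outdoor seating on a public sidewalk; revenue $1,325,000 < $2,100,000 → Municipal License required.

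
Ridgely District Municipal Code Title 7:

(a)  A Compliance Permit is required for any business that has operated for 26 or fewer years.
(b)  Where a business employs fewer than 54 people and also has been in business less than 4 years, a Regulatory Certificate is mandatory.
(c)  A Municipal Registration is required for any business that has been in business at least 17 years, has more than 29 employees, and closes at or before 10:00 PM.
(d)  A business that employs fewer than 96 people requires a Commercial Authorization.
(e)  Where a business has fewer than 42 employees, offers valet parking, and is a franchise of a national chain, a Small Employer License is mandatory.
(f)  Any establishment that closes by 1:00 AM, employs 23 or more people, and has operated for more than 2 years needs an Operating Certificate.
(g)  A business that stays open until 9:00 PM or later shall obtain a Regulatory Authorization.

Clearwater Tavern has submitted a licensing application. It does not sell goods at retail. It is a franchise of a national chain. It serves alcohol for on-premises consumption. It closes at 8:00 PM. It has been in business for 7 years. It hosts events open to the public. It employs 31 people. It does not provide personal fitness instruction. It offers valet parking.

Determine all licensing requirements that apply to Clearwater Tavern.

Commercial Authorization, Compliance Permit, Operating Certificate, Small Employer License

(a) years in business 7 ≤ 26 → Compliance Permit required.
(b) employees 31 < 54; years in business 7 ≥ 4 → Regulatory Certificate not required.
(c) years in business 7 < 17; employees 31 > 29; closes 8:00 PM, at/before 10:00 PM → Municipal Registration not required.
(d) employees 31 < 96 → Commercial Authorization required.
(e) employees 31 < 42; offers valet parking; is a franchise of a national chain → Small Employer License required.
(f) closes 8:00 PM, at/before 1:00 AM; employees 31 ≥ 23; years in business 7 > 2 → Operating Certificate required.
(g) closes 8:00 PM, at/before 9:00 PM → Regulatory Authorization not required.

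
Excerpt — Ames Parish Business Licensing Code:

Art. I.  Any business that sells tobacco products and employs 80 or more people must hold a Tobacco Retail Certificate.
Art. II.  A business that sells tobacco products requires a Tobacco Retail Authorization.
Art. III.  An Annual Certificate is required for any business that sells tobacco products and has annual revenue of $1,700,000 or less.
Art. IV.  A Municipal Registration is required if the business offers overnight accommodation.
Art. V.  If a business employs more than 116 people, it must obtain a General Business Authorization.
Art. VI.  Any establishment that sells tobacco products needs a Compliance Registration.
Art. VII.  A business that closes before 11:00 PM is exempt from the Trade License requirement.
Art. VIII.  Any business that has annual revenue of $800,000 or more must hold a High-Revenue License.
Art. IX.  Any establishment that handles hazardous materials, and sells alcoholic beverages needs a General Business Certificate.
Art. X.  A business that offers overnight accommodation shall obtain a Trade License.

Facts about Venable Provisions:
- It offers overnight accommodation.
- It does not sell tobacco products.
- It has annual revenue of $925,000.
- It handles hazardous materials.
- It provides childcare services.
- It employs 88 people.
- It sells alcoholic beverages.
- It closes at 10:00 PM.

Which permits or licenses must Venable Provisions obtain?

Art. I. does not sell tobacco products; employees 88 ≥ 80 → Tobacco Retail Certificate not required.
Art. II. does not sell tobacco products → Tobacco Retail Authorization not required.
Art. III. does not sell tobacco products; revenue $925,000 ≤ $1,700,000 → Annual Certificate not required.
Art. IV. offers overnight accommodation → Municipal Registration required.
Art. V. employees 88 ≤ 116 → General Business Authorization not required.
Art. VI. does not sell tobacco products → Compliance Registration not required.
Art. VII. closes 10:00 PM, at/before 11:00 PM → exempt from Trade License.
Art. VIII. revenue $925,000 ≥ $800,000 → High-Revenue License required.
Art. IX. handles hazardous materials; sells alcoholic beverages → General Business Certificate required.
Art. X. offers overnight accommodation → Trade License required.

General Business Certificate, High-Revenue License, Municipal Registration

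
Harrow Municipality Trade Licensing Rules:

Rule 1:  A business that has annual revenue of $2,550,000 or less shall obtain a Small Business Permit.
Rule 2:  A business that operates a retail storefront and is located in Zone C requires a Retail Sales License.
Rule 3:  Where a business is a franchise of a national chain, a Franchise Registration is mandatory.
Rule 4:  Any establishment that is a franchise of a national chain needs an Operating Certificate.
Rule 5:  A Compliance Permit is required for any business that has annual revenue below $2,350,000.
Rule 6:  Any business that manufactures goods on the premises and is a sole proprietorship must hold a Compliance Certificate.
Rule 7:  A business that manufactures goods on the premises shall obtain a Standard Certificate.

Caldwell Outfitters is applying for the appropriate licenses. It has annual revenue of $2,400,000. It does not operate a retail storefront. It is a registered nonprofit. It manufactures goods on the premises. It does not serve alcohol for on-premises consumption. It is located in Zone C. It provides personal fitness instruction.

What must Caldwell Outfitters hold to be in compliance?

Rule 1: revenue $2,400,000 ≤ $2,550,000 → Small Business Permit required.
Rule 2: does not operate a retail storefront; is located in Zone C → Retail Sales License not required.
Rule 3: is a registered nonprofit (not: is a franchise of a national chain) → Franchise Registration not required.
Rule 4: is a registered nonprofit (not: is a franchise of a national chain) → Operating Certificate not required.
Rule 5: revenue $2,400,000 ≥ $2,350,000 → Compliance Permit not required.
Rule 6: manufactures goods on the premises; is a registered nonprofit (not: is a sole proprietorship) → Compliance Certificate not required.
Rule 7: manufactures goods on the premises → Standard Certificate required.

Small Business Permit, Standard Certificate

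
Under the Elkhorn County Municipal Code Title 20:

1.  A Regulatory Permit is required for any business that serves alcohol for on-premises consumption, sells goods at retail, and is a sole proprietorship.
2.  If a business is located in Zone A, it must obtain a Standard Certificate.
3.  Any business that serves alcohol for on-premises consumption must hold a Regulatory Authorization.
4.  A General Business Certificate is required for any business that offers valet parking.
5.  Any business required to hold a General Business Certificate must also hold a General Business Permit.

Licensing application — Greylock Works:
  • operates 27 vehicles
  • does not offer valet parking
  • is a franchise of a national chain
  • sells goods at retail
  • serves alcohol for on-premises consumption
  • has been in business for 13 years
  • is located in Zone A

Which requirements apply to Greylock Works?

Regulatory Authorization, Standard Certificate

1. serves alcohol for on-premises consumption; sells goods at retail; is a franchise of a national chain (not: is a sole proprietorship) → Regulatory Permit not required.
2. is located in Zone A → Standard Certificate required.
3. serves alcohol for on-premises consumption → Regulatory Authorization required.
4. does not offer valet parking → General Business Certificate not required.
5. General Business Certificate is not required → no effect.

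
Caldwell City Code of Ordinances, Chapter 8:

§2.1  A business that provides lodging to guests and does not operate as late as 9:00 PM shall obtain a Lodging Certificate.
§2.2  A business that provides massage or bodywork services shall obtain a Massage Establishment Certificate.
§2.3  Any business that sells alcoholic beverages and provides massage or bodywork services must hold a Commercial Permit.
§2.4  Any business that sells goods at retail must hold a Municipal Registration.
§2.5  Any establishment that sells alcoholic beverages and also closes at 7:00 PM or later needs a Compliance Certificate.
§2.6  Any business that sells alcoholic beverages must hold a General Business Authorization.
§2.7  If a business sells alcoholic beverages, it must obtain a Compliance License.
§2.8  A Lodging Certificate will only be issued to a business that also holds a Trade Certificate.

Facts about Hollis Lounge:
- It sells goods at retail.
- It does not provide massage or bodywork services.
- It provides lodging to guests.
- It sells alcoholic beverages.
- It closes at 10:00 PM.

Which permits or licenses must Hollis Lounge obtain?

Compliance Certificate, Compliance License, General Business Authorization, Municipal Registration

§2.1 provides lodging to guests; closes 10:00 PM, after 9:00 PM → Lodging Certificate not required.
§2.2 does not provide massage or bodywork services → Massage Establishment Certificate not required.
§2.3 sells alcoholic beverages; does not provide massage or bodywork services → Commercial Permit not required.
§2.4 sells goods at retail → Municipal Registration required.
§2.5 sells alcoholic beverages; closes 10:00 PM, after 7:00 PM → Compliance Certificate required.
§2.6 sells alcoholic beverages → General Business Authorization required.
§2.7 sells alcoholic beverages → Compliance License required.
§2.8 Lodging Certificate is not required → no effect.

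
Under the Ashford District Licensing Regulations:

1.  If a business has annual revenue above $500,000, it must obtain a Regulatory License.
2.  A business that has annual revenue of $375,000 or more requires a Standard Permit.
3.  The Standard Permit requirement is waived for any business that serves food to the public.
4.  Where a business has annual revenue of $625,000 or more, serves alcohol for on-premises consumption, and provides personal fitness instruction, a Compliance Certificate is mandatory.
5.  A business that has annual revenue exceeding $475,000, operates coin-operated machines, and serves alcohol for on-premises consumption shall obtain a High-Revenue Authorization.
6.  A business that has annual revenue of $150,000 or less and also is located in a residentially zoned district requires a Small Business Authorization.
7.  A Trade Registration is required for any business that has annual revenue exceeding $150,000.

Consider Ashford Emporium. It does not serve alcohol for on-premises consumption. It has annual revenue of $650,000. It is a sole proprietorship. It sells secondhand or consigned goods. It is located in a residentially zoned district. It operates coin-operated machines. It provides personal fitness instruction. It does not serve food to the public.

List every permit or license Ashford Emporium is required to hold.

Regulatory License, Standard Permit, Trade Registration

1. revenue $650,000 > $500,000 → Regulatory License required.
2. revenue $650,000 ≥ $375,000 → Standard Permit required.
3. does not serve food to the public → Standard Permit exemption does not apply.
4. revenue $650,000 ≥ $625,000; does not serve alcohol for on-premises consumption; provides personal fitness instruction → Compliance Certificate not required.
5. revenue $650,000 > $475,000; operates coin-operated machines; does not serve alcohol for on-premises consumption → High-Revenue Authorization not required.
6. revenue $650,000 > $150,000; is located in a residentially zoned district → Small Business Authorization not required.
7. revenue $650,000 > $150,000 → Trade Registration required.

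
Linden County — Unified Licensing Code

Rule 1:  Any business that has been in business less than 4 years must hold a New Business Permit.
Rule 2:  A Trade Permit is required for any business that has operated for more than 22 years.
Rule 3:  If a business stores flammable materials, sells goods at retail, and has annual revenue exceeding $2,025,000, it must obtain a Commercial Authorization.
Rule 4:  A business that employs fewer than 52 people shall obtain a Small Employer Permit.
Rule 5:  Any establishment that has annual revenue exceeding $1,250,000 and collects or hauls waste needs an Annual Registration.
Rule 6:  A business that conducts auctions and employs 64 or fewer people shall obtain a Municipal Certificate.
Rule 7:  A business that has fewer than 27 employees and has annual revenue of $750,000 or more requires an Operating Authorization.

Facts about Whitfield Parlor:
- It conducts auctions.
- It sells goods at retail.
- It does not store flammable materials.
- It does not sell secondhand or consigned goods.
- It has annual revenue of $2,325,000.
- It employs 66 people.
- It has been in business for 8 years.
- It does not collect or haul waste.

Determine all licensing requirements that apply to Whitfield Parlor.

Rule 1: years in business 8 ≥ 4 → New Business Permit not required.
Rule 2: years in business 8 ≤ 22 → Trade Permit not required.
Rule 3: does not store flammable materials; sells goods at retail; revenue $2,325,000 > $2,025,000 → Commercial Authorization not required.
Rule 4: employees 66 ≥ 52 → Small Employer Permit not required.
Rule 5: revenue $2,325,000 > $1,250,000; does not collect or haul waste → Annual Registration not required.
Rule 6: conducts auctions; employees 66 > 64 → Municipal Certificate not required.
Rule 7: employees 66 ≥ 27; revenue $2,325,000 ≥ $750,000 → Operating Authorization not required.

None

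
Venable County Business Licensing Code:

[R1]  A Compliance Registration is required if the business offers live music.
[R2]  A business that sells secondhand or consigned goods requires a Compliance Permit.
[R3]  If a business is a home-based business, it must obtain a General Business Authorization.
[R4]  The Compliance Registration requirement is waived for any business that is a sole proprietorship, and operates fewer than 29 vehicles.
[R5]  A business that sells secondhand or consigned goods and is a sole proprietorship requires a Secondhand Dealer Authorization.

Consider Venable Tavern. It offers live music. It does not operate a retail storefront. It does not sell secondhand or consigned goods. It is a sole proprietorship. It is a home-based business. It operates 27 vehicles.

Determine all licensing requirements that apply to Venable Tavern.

General Business Authorization

[R1] offers live music → Compliance Registration required.
[R2] does not sell secondhand or consigned goods → Compliance Permit not required.
[R3] is a home-based business → General Business Authorization required.
[R4] is a sole proprietorship; vehicles 27 < 29 → exempt from Compliance Registration.
[R5] does not sell secondhand or consigned goods; is a sole proprietorship → Secondhand Dealer Authorization not required.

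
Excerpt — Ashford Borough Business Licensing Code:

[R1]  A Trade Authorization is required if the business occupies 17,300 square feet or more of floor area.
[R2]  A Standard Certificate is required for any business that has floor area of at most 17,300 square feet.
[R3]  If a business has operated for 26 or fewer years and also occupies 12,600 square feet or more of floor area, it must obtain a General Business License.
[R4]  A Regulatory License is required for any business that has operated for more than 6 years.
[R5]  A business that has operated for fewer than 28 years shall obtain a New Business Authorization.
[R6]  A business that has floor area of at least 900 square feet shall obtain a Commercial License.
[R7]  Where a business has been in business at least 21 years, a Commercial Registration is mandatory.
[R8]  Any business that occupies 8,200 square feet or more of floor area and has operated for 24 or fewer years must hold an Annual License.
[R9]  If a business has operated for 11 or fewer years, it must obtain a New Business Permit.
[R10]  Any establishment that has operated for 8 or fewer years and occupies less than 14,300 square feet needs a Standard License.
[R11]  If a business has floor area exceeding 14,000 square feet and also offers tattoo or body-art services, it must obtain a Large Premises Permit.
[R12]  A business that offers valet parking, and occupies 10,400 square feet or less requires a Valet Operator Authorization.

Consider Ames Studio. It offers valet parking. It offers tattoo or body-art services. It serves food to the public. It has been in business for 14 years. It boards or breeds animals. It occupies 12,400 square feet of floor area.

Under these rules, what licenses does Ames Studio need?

[R1] floor area 12,400 square feet < 17,300 square feet → Trade Authorization not required.
[R2] floor area 12,400 square feet ≤ 17,300 square feet → Standard Certificate required.
[R3] years in business 14 ≤ 26; floor area 12,400 square feet < 12,600 square feet → General Business License not required.
[R4] years in business 14 > 6 → Regulatory License required.
[R5] years in business 14 < 28 → New Business Authorization required.
[R6] floor area 12,400 square feet ≥ 900 square feet → Commercial License required.
[R7] years in business 14 < 21 → Commercial Registration not required.
[R8] floor area 12,400 square feet ≥ 8,200 square feet; years in business 14 ≤ 24 → Annual License required.
[R9] years in business 14 > 11 → New Business Permit not required.
[R10] years in business 14 > 8; floor area 12,400 square feet < 14,300 square feet → Standard License not required.
[R11] floor area 12,400 square feet ≤ 14,000 square feet; offers tattoo or body-art services → Large Premises Permit not required.
[R12] offers valet parking; floor area 12,400 square feet > 10,400 square feet → Valet Operator Authorization not required.

Annual License, Commercial License, New Business Authorization, Regulatory License, Standard Certificate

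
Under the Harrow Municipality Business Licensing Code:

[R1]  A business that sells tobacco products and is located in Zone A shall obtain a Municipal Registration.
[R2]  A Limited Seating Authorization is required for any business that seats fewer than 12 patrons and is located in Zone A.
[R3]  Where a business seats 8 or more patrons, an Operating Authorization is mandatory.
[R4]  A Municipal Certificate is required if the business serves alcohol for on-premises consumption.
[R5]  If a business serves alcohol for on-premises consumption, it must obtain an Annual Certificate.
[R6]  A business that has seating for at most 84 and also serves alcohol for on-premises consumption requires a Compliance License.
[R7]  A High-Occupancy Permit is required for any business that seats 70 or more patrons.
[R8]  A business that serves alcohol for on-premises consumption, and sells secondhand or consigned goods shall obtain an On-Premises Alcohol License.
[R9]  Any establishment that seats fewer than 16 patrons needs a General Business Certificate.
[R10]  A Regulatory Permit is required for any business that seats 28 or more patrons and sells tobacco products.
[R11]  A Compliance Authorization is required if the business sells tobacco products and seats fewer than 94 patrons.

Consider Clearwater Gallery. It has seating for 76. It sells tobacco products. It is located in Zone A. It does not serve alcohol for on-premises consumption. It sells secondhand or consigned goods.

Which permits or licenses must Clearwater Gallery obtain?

[R1] sells tobacco products; is located in Zone A → Municipal Registration required.
[R2] seating 76 ≥ 12; is located in Zone A → Limited Seating Authorization not required.
[R3] seating 76 ≥ 8 → Operating Authorization required.
[R4] does not serve alcohol for on-premises consumption → Municipal Certificate not required.
[R5] does not serve alcohol for on-premises consumption → Annual Certificate not required.
[R6] seating 76 ≤ 84; does not serve alcohol for on-premises consumption → Compliance License not required.
[R7] seating 76 ≥ 70 → High-Occupancy Permit required.
[R8] does not serve alcohol for on-premises consumption; sells secondhand or consigned goods → On-Premises Alcohol License not required.
[R9] seating 76 ≥ 16 → General Business Certificate not required.
[R10] seating 76 ≥ 28; sells tobacco products → Regulatory Permit required.
[R11] sells tobacco products; seating 76 < 94 → Compliance Authorization required.

Compliance Authorization, High-Occupancy Permit, Municipal Registration, Operating Authorization, Regulatory Permit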